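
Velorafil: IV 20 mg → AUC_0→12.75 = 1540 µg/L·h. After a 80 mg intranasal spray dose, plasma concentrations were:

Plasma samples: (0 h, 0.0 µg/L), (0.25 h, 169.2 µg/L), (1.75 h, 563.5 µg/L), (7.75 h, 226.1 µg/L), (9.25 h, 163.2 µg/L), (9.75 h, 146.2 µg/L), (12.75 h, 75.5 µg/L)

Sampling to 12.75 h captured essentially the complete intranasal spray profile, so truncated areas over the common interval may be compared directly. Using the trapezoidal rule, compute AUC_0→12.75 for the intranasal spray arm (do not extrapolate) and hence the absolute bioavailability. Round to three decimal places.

Trapezoidal AUC_0→12.75 (intranasal spray):
  [0→0.25]: (0.0+169.2)/2 × 0.25 = 21.15
  [0.25→1.75]: (169.2+563.5)/2 × 1.5 = 549.525
  [1.75→7.75]: (563.5+226.1)/2 × 6 = 2368.8
  [7.75→9.25]: (226.1+163.2)/2 × 1.5 = 291.975
  [9.25→9.75]: (163.2+146.2)/2 × 0.5 = 77.35
  [9.75→12.75]: (146.2+75.5)/2 × 3 = 332.55
  Sum = 3641.35 µg/L·h
F = (AUC_ev/D_ev)/(AUC_iv/D_iv) = (3641.35/80)/(1540/20) = 45.516875/77 = 0.5911

F = 0.591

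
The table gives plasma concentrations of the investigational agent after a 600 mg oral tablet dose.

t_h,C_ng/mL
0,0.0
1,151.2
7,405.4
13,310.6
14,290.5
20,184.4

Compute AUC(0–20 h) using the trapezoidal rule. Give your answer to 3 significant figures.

AUC = 5620 ng/mL·h

Trapezoidal AUC_0→20:
  [0→1]: (0.0+151.2)/2 × 1 = 75.6
  [1→7]: (151.2+405.4)/2 × 6 = 1669.8
  [7→13]: (405.4+310.6)/2 × 6 = 2148.0
  [13→14]: (310.6+290.5)/2 × 1 = 300.55
  [14→20]: (290.5+184.4)/2 × 6 = 1424.7
  Sum = 5618.65 ng/mL·h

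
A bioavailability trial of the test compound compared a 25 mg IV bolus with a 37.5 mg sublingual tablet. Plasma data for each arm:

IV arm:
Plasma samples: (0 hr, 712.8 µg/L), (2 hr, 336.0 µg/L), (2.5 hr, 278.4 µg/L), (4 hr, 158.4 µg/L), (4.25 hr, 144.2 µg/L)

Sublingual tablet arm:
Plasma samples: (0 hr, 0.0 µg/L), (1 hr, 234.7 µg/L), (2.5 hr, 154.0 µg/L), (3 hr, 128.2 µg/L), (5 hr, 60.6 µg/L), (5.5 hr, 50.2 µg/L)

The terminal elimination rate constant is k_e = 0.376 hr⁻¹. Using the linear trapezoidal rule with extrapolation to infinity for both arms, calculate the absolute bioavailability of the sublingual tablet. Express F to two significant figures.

F = 0.28

Trapezoidal AUC_0→4.25 (IV):
  [0→2]: (712.8+336.0)/2 × 2 = 1048.8
  [2→2.5]: (336.0+278.4)/2 × 0.5 = 153.6
  [2.5→4]: (278.4+158.4)/2 × 1.5 = 327.6
  [4→4.25]: (158.4+144.2)/2 × 0.25 = 37.825
  Sum = 1567.825 µg/L·hr
IV tail: 144.2/0.376 = 383.511; AUC_iv,0→∞ = 1567.825 + 383.511 = 1951.336 µg/L·hr
Trapezoidal AUC_0→5.5 (sublingual tablet):
  [0→1]: (0.0+234.7)/2 × 1 = 117.35
  [1→2.5]: (234.7+154.0)/2 × 1.5 = 291.525
  [2.5→3]: (154.0+128.2)/2 × 0.5 = 70.55
  [3→5]: (128.2+60.6)/2 × 2 = 188.8
  [5→5.5]: (60.6+50.2)/2 × 0.5 = 27.7
  Sum = 695.925 µg/L·hr
sublingual tablet tail: 50.2/0.376 = 133.511; AUC_ev,0→∞ = 695.925 + 133.511 = 829.436 µg/L·hr
F = (AUC_ev/D_ev)/(AUC_iv/D_iv) = (829.436/37.5)/(1951.336/25) = 22.1183/78.05344 = 0.2834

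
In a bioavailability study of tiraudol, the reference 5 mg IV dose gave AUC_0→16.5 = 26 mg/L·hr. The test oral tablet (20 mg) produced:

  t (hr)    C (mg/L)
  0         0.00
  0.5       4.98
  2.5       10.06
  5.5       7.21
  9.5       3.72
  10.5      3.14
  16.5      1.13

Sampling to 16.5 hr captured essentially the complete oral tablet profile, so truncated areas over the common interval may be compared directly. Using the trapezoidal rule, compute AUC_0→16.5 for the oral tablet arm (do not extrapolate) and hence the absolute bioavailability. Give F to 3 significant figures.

F = 0.772

Trapezoidal AUC_0→16.5 (oral tablet):
  [0→0.5]: (0.00+4.98)/2 × 0.5 = 1.245
  [0.5→2.5]: (4.98+10.06)/2 × 2 = 15.04
  [2.5→5.5]: (10.06+7.21)/2 × 3 = 25.905
  [5.5→9.5]: (7.21+3.72)/2 × 4 = 21.86
  [9.5→10.5]: (3.72+3.14)/2 × 1 = 3.43
  [10.5→16.5]: (3.14+1.13)/2 × 6 = 12.81
  Sum = 80.29 mg/L·hr
F = (AUC_ev/D_ev)/(AUC_iv/D_iv) = (80.29/20)/(26/5) = 4.0145/5.2 = 0.7720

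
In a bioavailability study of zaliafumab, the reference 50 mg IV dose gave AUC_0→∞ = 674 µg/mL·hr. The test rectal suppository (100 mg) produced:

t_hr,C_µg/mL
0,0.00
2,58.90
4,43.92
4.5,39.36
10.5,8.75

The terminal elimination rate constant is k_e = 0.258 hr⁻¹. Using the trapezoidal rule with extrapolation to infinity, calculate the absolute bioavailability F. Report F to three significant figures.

F = 0.268

Trapezoidal AUC_0→10.5 (rectal suppository):
  [0→2]: (0.00+58.90)/2 × 2 = 58.9
  [2→4]: (58.90+43.92)/2 × 2 = 102.82
  [4→4.5]: (43.92+39.36)/2 × 0.5 = 20.82
  [4.5→10.5]: (39.36+8.75)/2 × 6 = 144.33
  Sum = 326.87 µg/mL·hr
Tail: C_last/k_e = 8.75/0.258 = 33.915
AUC_0→∞ (rectal suppository) = 326.87 + 33.915 = 360.785 µg/mL·hr
F = (AUC_ev/D_ev)/(AUC_iv/D_iv) = (360.785/100)/(674/50) = 3.60785/13.48 = 0.2676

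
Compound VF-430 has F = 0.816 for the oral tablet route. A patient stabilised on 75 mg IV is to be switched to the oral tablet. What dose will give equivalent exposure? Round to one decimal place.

For equal systemic exposure: F × D_ev = D_iv
D_ev = D_iv / F = 75 / 0.816 = 91.9118 mg

D_oral = 91.9 mg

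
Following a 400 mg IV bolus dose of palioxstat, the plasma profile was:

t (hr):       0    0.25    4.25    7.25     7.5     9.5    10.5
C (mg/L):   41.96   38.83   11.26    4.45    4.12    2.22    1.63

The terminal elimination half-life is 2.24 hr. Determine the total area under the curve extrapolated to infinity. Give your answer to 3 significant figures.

Trapezoidal AUC_0→10.5:
  [0→0.25]: (41.96+38.83)/2 × 0.25 = 10.09875
  [0.25→4.25]: (38.83+11.26)/2 × 4 = 100.18
  [4.25→7.25]: (11.26+4.45)/2 × 3 = 23.565
  [7.25→7.5]: (4.45+4.12)/2 × 0.25 = 1.07125
  [7.5→9.5]: (4.12+2.22)/2 × 2 = 6.34
  [9.5→10.5]: (2.22+1.63)/2 × 1 = 1.925
  Sum = 143.18 mg/L·hr
k_e = ln2 / t½ = 0.693147 / 2.24 = 0.3094 hr^-1
Extrapolated tail: C_last / k_e = 1.63 / 0.3094 = 5.268
AUC_0→∞ = 143.18 + 5.268 = 148.448 mg/L·hr

AUC = 148 mg/L·hr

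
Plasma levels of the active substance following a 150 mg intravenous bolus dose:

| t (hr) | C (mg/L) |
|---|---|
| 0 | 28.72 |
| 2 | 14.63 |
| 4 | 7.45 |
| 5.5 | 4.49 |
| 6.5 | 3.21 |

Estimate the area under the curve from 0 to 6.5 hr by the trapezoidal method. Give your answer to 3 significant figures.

Trapezoidal AUC_0→6.5:
  [0→2]: (28.72+14.63)/2 × 2 = 43.35
  [2→4]: (14.63+7.45)/2 × 2 = 22.08
  [4→5.5]: (7.45+4.49)/2 × 1.5 = 8.955
  [5.5→6.5]: (4.49+3.21)/2 × 1 = 3.85
  Sum = 78.235 mg/L·hr

AUC = 78.2 mg/L·hr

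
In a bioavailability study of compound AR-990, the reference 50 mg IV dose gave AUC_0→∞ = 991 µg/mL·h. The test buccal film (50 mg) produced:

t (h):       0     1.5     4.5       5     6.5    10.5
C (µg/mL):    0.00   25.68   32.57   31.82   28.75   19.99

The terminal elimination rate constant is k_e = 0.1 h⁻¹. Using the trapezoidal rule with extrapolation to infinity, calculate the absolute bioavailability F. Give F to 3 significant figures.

Trapezoidal AUC_0→10.5 (buccal film):
  [0→1.5]: (0.00+25.68)/2 × 1.5 = 19.26
  [1.5→4.5]: (25.68+32.57)/2 × 3 = 87.375
  [4.5→5]: (32.57+31.82)/2 × 0.5 = 16.0975
  [5→6.5]: (31.82+28.75)/2 × 1.5 = 45.4275
  [6.5→10.5]: (28.75+19.99)/2 × 4 = 97.48
  Sum = 265.64 µg/mL·h
Tail: C_last/k_e = 19.99/0.1 = 199.900
AUC_0→∞ (buccal film) = 265.64 + 199.900 = 465.54 µg/mL·h
F = (AUC_ev/D_ev)/(AUC_iv/D_iv) = (465.54/50)/(991/50) = 9.3108/19.82 = 0.4698

F = 0.470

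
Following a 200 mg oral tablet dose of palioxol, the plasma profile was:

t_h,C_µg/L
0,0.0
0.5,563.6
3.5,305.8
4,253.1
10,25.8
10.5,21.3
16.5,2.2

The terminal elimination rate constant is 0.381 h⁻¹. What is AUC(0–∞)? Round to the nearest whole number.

Trapezoidal AUC_0→16.5:
  [0→0.5]: (0.0+563.6)/2 × 0.5 = 140.9
  [0.5→3.5]: (563.6+305.8)/2 × 3 = 1304.1
  [3.5→4]: (305.8+253.1)/2 × 0.5 = 139.725
  [4→10]: (253.1+25.8)/2 × 6 = 836.7
  [10→10.5]: (25.8+21.3)/2 × 0.5 = 11.775
  [10.5→16.5]: (21.3+2.2)/2 × 6 = 70.5
  Sum = 2503.7 µg/L·h
Extrapolated tail: C_last / k_e = 2.2 / 0.381 = 5.774
AUC_0→∞ = 2503.7 + 5.774 = 2509.474 µg/L·h

AUC = 2509 µg/L·h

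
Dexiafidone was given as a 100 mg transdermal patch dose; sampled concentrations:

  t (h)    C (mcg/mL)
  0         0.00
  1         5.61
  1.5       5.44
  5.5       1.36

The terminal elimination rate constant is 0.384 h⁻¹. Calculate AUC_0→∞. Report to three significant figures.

Trapezoidal AUC_0→5.5:
  [0→1]: (0.00+5.61)/2 × 1 = 2.805
  [1→1.5]: (5.61+5.44)/2 × 0.5 = 2.7625
  [1.5→5.5]: (5.44+1.36)/2 × 4 = 13.6
  Sum = 19.1675 mcg/mL·h
Extrapolated tail: C_last / k_e = 1.36 / 0.384 = 3.542
AUC_0→∞ = 19.1675 + 3.542 = 22.7095 mcg/mL·h

AUC = 22.7 mcg/mL·h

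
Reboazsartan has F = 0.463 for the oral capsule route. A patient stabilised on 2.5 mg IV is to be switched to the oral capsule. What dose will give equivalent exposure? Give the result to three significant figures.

For equal systemic exposure: F × D_ev = D_iv
D_ev = D_iv / F = 2.5 / 0.463 = 5.39957 mg

D_oral = 5.40 mg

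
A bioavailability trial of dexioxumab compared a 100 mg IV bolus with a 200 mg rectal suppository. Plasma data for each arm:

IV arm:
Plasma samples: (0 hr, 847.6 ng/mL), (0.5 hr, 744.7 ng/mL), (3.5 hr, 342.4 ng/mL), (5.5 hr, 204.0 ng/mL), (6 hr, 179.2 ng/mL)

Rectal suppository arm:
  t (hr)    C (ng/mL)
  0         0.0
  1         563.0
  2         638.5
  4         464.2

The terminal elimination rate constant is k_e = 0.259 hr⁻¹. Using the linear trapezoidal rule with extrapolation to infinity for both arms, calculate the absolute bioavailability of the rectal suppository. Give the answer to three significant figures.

F = 0.562

Trapezoidal AUC_0→6 (IV):
  [0→0.5]: (847.6+744.7)/2 × 0.5 = 398.075
  [0.5→3.5]: (744.7+342.4)/2 × 3 = 1630.65
  [3.5→5.5]: (342.4+204.0)/2 × 2 = 546.4
  [5.5→6]: (204.0+179.2)/2 × 0.5 = 95.8
  Sum = 2670.925 ng/mL·hr
IV tail: 179.2/0.259 = 691.892; AUC_iv,0→∞ = 2670.925 + 691.892 = 3362.817 ng/mL·hr
Trapezoidal AUC_0→4 (rectal suppository):
  [0→1]: (0.0+563.0)/2 × 1 = 281.5
  [1→2]: (563.0+638.5)/2 × 1 = 600.75
  [2→4]: (638.5+464.2)/2 × 2 = 1102.7
  Sum = 1984.95 ng/mL·hr
rectal suppository tail: 464.2/0.259 = 1792.278; AUC_ev,0→∞ = 1984.95 + 1792.278 = 3777.228 ng/mL·hr
F = (AUC_ev/D_ev)/(AUC_iv/D_iv) = (3777.228/200)/(3362.817/100) = 18.88614/33.62817 = 0.5616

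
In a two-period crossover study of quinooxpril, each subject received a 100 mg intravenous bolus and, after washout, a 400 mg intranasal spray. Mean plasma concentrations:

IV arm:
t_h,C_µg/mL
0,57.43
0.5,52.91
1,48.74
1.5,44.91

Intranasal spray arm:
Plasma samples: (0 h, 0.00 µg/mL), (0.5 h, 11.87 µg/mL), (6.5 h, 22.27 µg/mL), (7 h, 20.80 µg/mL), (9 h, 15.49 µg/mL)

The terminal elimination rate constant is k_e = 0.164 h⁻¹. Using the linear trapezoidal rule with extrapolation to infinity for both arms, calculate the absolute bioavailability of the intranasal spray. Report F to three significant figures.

Trapezoidal AUC_0→1.5 (IV):
  [0→0.5]: (57.43+52.91)/2 × 0.5 = 27.585
  [0.5→1]: (52.91+48.74)/2 × 0.5 = 25.4125
  [1→1.5]: (48.74+44.91)/2 × 0.5 = 23.4125
  Sum = 76.41 µg/mL·h
IV tail: 44.91/0.164 = 273.841; AUC_iv,0→∞ = 76.41 + 273.841 = 350.251 µg/mL·h
Trapezoidal AUC_0→9 (intranasal spray):
  [0→0.5]: (0.00+11.87)/2 × 0.5 = 2.9675
  [0.5→6.5]: (11.87+22.27)/2 × 6 = 102.42
  [6.5→7]: (22.27+20.80)/2 × 0.5 = 10.7675
  [7→9]: (20.80+15.49)/2 × 2 = 36.29
  Sum = 152.445 µg/mL·h
intranasal spray tail: 15.49/0.164 = 94.451; AUC_ev,0→∞ = 152.445 + 94.451 = 246.896 µg/mL·h
F = (AUC_ev/D_ev)/(AUC_iv/D_iv) = (246.896/400)/(350.251/100) = 0.61724/3.50251 = 0.1762

F = 0.176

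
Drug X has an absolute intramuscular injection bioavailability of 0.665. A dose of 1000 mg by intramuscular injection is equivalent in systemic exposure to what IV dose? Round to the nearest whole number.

Systemic exposure from an extravascular dose = F × D_ev, so the equivalent IV dose is F × D_ev.
D_iv = F × D_ev = 0.665 × 1000 = 665 mg

D_iv = 665 mg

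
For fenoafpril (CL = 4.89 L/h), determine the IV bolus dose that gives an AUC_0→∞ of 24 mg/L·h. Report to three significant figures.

Dose_iv = CL × AUC_0→∞
     = 4.89 × 24 = 117.36 mg

Dose = 117 mg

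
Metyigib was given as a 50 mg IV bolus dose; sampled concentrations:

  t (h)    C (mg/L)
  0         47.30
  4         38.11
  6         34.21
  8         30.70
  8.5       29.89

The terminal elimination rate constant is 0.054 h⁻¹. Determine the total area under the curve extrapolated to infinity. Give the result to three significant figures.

AUC = 877 mg/L·h

Trapezoidal AUC_0→8.5:
  [0→4]: (47.30+38.11)/2 × 4 = 170.82
  [4→6]: (38.11+34.21)/2 × 2 = 72.32
  [6→8]: (34.21+30.70)/2 × 2 = 64.91
  [8→8.5]: (30.70+29.89)/2 × 0.5 = 15.1475
  Sum = 323.1975 mg/L·h
Extrapolated tail: C_last / k_e = 29.89 / 0.054 = 553.519
AUC_0→∞ = 323.1975 + 553.519 = 876.7165 mg/L·h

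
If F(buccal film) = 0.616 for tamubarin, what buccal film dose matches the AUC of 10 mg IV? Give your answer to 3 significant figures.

For equal systemic exposure: F × D_ev = D_iv
D_ev = D_iv / F = 10 / 0.616 = 16.2338 mg

D_buccal = 16.2 mg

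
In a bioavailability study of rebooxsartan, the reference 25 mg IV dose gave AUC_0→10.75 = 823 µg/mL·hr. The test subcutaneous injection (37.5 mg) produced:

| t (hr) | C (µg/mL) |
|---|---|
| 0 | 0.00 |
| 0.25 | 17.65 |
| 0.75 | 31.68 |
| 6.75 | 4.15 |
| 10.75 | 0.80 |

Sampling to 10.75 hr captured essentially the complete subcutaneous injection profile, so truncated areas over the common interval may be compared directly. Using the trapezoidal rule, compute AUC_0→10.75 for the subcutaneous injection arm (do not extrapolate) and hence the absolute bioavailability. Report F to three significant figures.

Trapezoidal AUC_0→10.75 (subcutaneous injection):
  [0→0.25]: (0.00+17.65)/2 × 0.25 = 2.20625
  [0.25→0.75]: (17.65+31.68)/2 × 0.5 = 12.3325
  [0.75→6.75]: (31.68+4.15)/2 × 6 = 107.49
  [6.75→10.75]: (4.15+0.80)/2 × 4 = 9.9
  Sum = 131.92875 µg/mL·hr
F = (AUC_ev/D_ev)/(AUC_iv/D_iv) = (131.92875/37.5)/(823/25) = 3.5181/32.92 = 0.1069

F = 0.107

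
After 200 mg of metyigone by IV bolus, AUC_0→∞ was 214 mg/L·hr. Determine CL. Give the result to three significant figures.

CL = 0.935 L/hr

CL = Dose_iv / AUC_0→∞
   = 200 / 214 = 0.934579 L/hr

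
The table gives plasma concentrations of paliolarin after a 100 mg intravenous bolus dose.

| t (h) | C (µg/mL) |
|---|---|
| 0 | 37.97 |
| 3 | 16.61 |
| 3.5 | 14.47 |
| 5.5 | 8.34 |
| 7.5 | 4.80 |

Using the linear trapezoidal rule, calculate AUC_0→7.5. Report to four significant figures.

Trapezoidal AUC_0→7.5:
  [0→3]: (37.97+16.61)/2 × 3 = 81.87
  [3→3.5]: (16.61+14.47)/2 × 0.5 = 7.77
  [3.5→5.5]: (14.47+8.34)/2 × 2 = 22.81
  [5.5→7.5]: (8.34+4.80)/2 × 2 = 13.14
  Sum = 125.59 µg/mL·h

AUC = 125.6 µg/mL·h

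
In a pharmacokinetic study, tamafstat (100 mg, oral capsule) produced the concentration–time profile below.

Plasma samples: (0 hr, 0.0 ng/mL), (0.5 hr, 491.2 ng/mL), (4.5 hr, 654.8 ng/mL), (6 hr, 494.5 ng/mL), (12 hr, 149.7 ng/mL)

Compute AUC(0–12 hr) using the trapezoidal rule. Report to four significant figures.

AUC = 5209 ng/mL·hr

Trapezoidal AUC_0→12:
  [0→0.5]: (0.0+491.2)/2 × 0.5 = 122.8
  [0.5→4.5]: (491.2+654.8)/2 × 4 = 2292.0
  [4.5→6]: (654.8+494.5)/2 × 1.5 = 861.975
  [6→12]: (494.5+149.7)/2 × 6 = 1932.6
  Sum = 5209.375 ng/mL·hr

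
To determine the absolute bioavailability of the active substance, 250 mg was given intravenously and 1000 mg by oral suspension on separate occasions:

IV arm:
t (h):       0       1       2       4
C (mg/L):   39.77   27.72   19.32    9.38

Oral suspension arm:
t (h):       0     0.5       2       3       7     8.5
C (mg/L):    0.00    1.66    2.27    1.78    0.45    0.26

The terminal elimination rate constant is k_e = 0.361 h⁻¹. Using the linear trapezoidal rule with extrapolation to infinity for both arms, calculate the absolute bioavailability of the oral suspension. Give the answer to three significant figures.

F = 0.0248

Trapezoidal AUC_0→4 (IV):
  [0→1]: (39.77+27.72)/2 × 1 = 33.745
  [1→2]: (27.72+19.32)/2 × 1 = 23.52
  [2→4]: (19.32+9.38)/2 × 2 = 28.7
  Sum = 85.965 mg/L·h
IV tail: 9.38/0.361 = 25.983; AUC_iv,0→∞ = 85.965 + 25.983 = 111.948 mg/L·h
Trapezoidal AUC_0→8.5 (oral suspension):
  [0→0.5]: (0.00+1.66)/2 × 0.5 = 0.415
  [0.5→2]: (1.66+2.27)/2 × 1.5 = 2.9475
  [2→3]: (2.27+1.78)/2 × 1 = 2.025
  [3→7]: (1.78+0.45)/2 × 4 = 4.46
  [7→8.5]: (0.45+0.26)/2 × 1.5 = 0.5325
  Sum = 10.38 mg/L·h
oral suspension tail: 0.26/0.361 = 0.720; AUC_ev,0→∞ = 10.38 + 0.720 = 11.1 mg/L·h
F = (AUC_ev/D_ev)/(AUC_iv/D_iv) = (11.1/1000)/(111.948/250) = 0.0111/0.447792 = 0.0248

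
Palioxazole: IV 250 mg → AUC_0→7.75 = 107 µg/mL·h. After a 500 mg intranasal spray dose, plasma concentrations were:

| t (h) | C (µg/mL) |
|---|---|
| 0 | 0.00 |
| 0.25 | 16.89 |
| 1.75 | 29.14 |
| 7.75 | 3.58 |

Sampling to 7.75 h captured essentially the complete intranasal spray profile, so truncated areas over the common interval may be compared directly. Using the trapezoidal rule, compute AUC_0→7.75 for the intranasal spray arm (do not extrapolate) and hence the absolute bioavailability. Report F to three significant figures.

Trapezoidal AUC_0→7.75 (intranasal spray):
  [0→0.25]: (0.00+16.89)/2 × 0.25 = 2.11125
  [0.25→1.75]: (16.89+29.14)/2 × 1.5 = 34.5225
  [1.75→7.75]: (29.14+3.58)/2 × 6 = 98.16
  Sum = 134.79375 µg/mL·h
F = (AUC_ev/D_ev)/(AUC_iv/D_iv) = (134.79375/500)/(107/250) = 0.2695875/0.428 = 0.6299

F = 0.630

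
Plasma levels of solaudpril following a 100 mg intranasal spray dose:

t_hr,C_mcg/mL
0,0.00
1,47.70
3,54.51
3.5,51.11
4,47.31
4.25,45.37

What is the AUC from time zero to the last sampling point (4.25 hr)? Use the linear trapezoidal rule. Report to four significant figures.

AUC = 188.7 mcg/mL·hr

Trapezoidal AUC_0→4.25:
  [0→1]: (0.00+47.70)/2 × 1 = 23.85
  [1→3]: (47.70+54.51)/2 × 2 = 102.21
  [3→3.5]: (54.51+51.11)/2 × 0.5 = 26.405
  [3.5→4]: (51.11+47.31)/2 × 0.5 = 24.605
  [4→4.25]: (47.31+45.37)/2 × 0.25 = 11.585
  Sum = 188.655 mcg/mL·hr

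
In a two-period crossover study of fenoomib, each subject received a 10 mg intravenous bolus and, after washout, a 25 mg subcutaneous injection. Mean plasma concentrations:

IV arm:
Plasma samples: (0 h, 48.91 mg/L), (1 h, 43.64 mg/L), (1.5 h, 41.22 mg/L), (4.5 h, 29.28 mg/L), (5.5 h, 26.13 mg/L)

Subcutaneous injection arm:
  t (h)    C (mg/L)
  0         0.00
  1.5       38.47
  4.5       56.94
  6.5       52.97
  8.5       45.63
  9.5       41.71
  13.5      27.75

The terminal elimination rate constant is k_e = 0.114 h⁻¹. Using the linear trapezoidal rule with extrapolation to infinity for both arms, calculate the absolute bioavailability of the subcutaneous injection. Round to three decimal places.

F = 0.750

Trapezoidal AUC_0→5.5 (IV):
  [0→1]: (48.91+43.64)/2 × 1 = 46.275
  [1→1.5]: (43.64+41.22)/2 × 0.5 = 21.215
  [1.5→4.5]: (41.22+29.28)/2 × 3 = 105.75
  [4.5→5.5]: (29.28+26.13)/2 × 1 = 27.705
  Sum = 200.945 mg/L·h
IV tail: 26.13/0.114 = 229.211; AUC_iv,0→∞ = 200.945 + 229.211 = 430.156 mg/L·h
Trapezoidal AUC_0→13.5 (subcutaneous injection):
  [0→1.5]: (0.00+38.47)/2 × 1.5 = 28.8525
  [1.5→4.5]: (38.47+56.94)/2 × 3 = 143.115
  [4.5→6.5]: (56.94+52.97)/2 × 2 = 109.91
  [6.5→8.5]: (52.97+45.63)/2 × 2 = 98.6
  [8.5→9.5]: (45.63+41.71)/2 × 1 = 43.67
  [9.5→13.5]: (41.71+27.75)/2 × 4 = 138.92
  Sum = 563.0675 mg/L·h
subcutaneous injection tail: 27.75/0.114 = 243.421; AUC_ev,0→∞ = 563.0675 + 243.421 = 806.4885 mg/L·h
F = (AUC_ev/D_ev)/(AUC_iv/D_iv) = (806.4885/25)/(430.156/10) = 32.25954/43.0156 = 0.7499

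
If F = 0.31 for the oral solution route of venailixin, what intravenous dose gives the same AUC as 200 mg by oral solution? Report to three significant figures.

Systemic exposure from an extravascular dose = F × D_ev, so the equivalent IV dose is F × D_ev.
D_iv = F × D_ev = 0.31 × 200 = 62 mg

D_iv = 62.0 mg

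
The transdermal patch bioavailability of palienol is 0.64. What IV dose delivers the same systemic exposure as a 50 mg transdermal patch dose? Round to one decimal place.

Systemic exposure from an extravascular dose = F × D_ev, so the equivalent IV dose is F × D_ev.
D_iv = F × D_ev = 0.64 × 50 = 32 mg

D_iv = 32.0 mg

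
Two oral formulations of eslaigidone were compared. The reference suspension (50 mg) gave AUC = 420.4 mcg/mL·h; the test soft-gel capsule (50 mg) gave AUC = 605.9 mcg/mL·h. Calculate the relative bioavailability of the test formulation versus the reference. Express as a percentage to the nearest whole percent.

F_rel = (AUC_test/D_test) / (AUC_ref/D_ref)
      = (605.9/50) / (420.4/50)
      = 12.118 / 8.408 = 1.4412 = 144.12%

F_rel = 144%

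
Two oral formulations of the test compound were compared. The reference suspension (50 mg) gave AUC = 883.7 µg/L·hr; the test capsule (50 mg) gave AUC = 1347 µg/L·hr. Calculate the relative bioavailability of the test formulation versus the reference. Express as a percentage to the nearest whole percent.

F_rel = 152%

F_rel = (AUC_test/D_test) / (AUC_ref/D_ref)
      = (1347/50) / (883.7/50)
      = 26.94 / 17.674 = 1.5243 = 152.43%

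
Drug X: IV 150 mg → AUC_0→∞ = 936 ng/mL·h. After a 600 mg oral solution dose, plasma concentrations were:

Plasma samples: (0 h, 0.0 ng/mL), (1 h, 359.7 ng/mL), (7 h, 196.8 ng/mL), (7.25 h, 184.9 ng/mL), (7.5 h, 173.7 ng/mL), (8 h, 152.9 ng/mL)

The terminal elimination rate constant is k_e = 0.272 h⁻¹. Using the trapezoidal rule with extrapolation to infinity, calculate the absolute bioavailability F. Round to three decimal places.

F = 0.691

Trapezoidal AUC_0→8 (oral solution):
  [0→1]: (0.0+359.7)/2 × 1 = 179.85
  [1→7]: (359.7+196.8)/2 × 6 = 1669.5
  [7→7.25]: (196.8+184.9)/2 × 0.25 = 47.7125
  [7.25→7.5]: (184.9+173.7)/2 × 0.25 = 44.825
  [7.5→8]: (173.7+152.9)/2 × 0.5 = 81.65
  Sum = 2023.5375 ng/mL·h
Tail: C_last/k_e = 152.9/0.272 = 562.132
AUC_0→∞ (oral solution) = 2023.5375 + 562.132 = 2585.6695 ng/mL·h
F = (AUC_ev/D_ev)/(AUC_iv/D_iv) = (2585.6695/600)/(936/150) = 4.30945/6.24 = 0.6906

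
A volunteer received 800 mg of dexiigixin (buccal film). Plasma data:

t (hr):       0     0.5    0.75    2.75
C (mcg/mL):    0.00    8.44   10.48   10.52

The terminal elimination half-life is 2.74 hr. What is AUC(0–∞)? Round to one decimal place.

Trapezoidal AUC_0→2.75:
  [0→0.5]: (0.00+8.44)/2 × 0.5 = 2.11
  [0.5→0.75]: (8.44+10.48)/2 × 0.25 = 2.365
  [0.75→2.75]: (10.48+10.52)/2 × 2 = 21.0
  Sum = 25.475 mcg/mL·hr
k_e = ln2 / t½ = 0.693147 / 2.74 = 0.2530 hr^-1
Extrapolated tail: C_last / k_e = 10.52 / 0.253 = 41.581
AUC_0→∞ = 25.475 + 41.581 = 67.056 mcg/mL·hr

AUC = 67.1 mcg/mL·hr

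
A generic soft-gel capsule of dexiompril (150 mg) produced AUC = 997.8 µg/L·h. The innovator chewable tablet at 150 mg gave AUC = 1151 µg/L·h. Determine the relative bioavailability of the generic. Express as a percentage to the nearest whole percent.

F_rel = 87%

F_rel = (AUC_test/D_test) / (AUC_ref/D_ref)
      = (997.8/150) / (1151/150)
      = 6.652 / 7.67333 = 0.8669 = 86.69%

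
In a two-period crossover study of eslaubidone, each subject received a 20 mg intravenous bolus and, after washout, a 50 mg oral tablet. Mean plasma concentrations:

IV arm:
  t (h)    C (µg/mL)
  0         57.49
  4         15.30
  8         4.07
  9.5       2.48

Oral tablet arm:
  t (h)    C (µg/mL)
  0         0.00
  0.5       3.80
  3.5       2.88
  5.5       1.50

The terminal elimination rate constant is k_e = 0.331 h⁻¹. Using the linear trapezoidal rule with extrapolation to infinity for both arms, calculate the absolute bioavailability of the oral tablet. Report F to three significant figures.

Trapezoidal AUC_0→9.5 (IV):
  [0→4]: (57.49+15.30)/2 × 4 = 145.58
  [4→8]: (15.30+4.07)/2 × 4 = 38.74
  [8→9.5]: (4.07+2.48)/2 × 1.5 = 4.9125
  Sum = 189.2325 µg/mL·h
IV tail: 2.48/0.331 = 7.492; AUC_iv,0→∞ = 189.2325 + 7.492 = 196.7245 µg/mL·h
Trapezoidal AUC_0→5.5 (oral tablet):
  [0→0.5]: (0.00+3.80)/2 × 0.5 = 0.95
  [0.5→3.5]: (3.80+2.88)/2 × 3 = 10.02
  [3.5→5.5]: (2.88+1.50)/2 × 2 = 4.38
  Sum = 15.35 µg/mL·h
oral tablet tail: 1.50/0.331 = 4.532; AUC_ev,0→∞ = 15.35 + 4.532 = 19.882 µg/mL·h
F = (AUC_ev/D_ev)/(AUC_iv/D_iv) = (19.882/50)/(196.7245/20) = 0.39764/9.836225 = 0.0404

F = 0.0404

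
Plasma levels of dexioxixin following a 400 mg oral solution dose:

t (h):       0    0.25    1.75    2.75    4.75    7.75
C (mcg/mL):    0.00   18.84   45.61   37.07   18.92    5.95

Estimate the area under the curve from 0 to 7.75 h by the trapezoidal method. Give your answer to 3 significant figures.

Trapezoidal AUC_0→7.75:
  [0→0.25]: (0.00+18.84)/2 × 0.25 = 2.355
  [0.25→1.75]: (18.84+45.61)/2 × 1.5 = 48.3375
  [1.75→2.75]: (45.61+37.07)/2 × 1 = 41.34
  [2.75→4.75]: (37.07+18.92)/2 × 2 = 55.99
  [4.75→7.75]: (18.92+5.95)/2 × 3 = 37.305
  Sum = 185.3275 mcg/mL·h

AUC = 185 mcg/mL·h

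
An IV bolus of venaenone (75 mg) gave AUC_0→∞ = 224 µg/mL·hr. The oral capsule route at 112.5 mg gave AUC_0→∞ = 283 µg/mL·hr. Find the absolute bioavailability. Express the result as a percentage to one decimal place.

F = 84.2%

F = (AUC_ev / D_ev) / (AUC_iv / D_iv)
  = (283/112.5) / (224/75)
  = 2.51556 / 2.98667 = 0.8423
  = 84.23%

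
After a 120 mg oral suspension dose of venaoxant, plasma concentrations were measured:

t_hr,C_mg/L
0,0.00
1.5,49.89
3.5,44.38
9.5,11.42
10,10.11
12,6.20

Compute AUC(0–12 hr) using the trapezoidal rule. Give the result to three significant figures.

AUC = 321 mg/L·hr

Trapezoidal AUC_0→12:
  [0→1.5]: (0.00+49.89)/2 × 1.5 = 37.4175
  [1.5→3.5]: (49.89+44.38)/2 × 2 = 94.27
  [3.5→9.5]: (44.38+11.42)/2 × 6 = 167.4
  [9.5→10]: (11.42+10.11)/2 × 0.5 = 5.3825
  [10→12]: (10.11+6.20)/2 × 2 = 16.31
  Sum = 320.78 mg/L·hr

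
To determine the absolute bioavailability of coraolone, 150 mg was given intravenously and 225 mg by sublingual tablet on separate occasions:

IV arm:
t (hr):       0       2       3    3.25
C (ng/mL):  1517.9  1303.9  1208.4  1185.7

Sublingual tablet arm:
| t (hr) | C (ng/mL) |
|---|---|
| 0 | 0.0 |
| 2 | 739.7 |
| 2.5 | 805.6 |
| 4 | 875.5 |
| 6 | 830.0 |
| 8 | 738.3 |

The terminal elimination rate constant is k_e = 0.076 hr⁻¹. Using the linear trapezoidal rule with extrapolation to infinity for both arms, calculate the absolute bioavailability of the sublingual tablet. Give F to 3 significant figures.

F = 0.513

Trapezoidal AUC_0→3.25 (IV):
  [0→2]: (1517.9+1303.9)/2 × 2 = 2821.8
  [2→3]: (1303.9+1208.4)/2 × 1 = 1256.15
  [3→3.25]: (1208.4+1185.7)/2 × 0.25 = 299.2625
  Sum = 4377.2125 ng/mL·hr
IV tail: 1185.7/0.076 = 15601.316; AUC_iv,0→∞ = 4377.2125 + 15601.316 = 19978.5285 ng/mL·hr
Trapezoidal AUC_0→8 (sublingual tablet):
  [0→2]: (0.0+739.7)/2 × 2 = 739.7
  [2→2.5]: (739.7+805.6)/2 × 0.5 = 386.325
  [2.5→4]: (805.6+875.5)/2 × 1.5 = 1260.825
  [4→6]: (875.5+830.0)/2 × 2 = 1705.5
  [6→8]: (830.0+738.3)/2 × 2 = 1568.3
  Sum = 5660.65 ng/mL·hr
sublingual tablet tail: 738.3/0.076 = 9714.474; AUC_ev,0→∞ = 5660.65 + 9714.474 = 15375.124 ng/mL·hr
F = (AUC_ev/D_ev)/(AUC_iv/D_iv) = (15375.124/225)/(19978.5285/150) = 68.3339/133.19019 = 0.5131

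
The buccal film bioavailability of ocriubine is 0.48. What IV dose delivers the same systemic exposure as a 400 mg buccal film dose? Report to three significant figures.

D_iv = 192 mg

Systemic exposure from an extravascular dose = F × D_ev, so the equivalent IV dose is F × D_ev.
D_iv = F × D_ev = 0.48 × 400 = 192 mg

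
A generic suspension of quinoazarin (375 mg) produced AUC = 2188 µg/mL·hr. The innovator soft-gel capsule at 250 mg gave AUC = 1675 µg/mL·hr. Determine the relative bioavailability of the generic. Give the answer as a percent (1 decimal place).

F_rel = (AUC_test/D_test) / (AUC_ref/D_ref)
      = (2188/375) / (1675/250)
      = 5.83467 / 6.7 = 0.8708 = 87.08%

F_rel = 87.1%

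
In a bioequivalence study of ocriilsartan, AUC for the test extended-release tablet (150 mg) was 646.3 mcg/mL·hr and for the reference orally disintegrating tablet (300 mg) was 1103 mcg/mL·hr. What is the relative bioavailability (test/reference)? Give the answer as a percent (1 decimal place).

F_rel = (AUC_test/D_test) / (AUC_ref/D_ref)
      = (646.3/150) / (1103/300)
      = 4.30867 / 3.67667 = 1.1719 = 117.19%

F_rel = 117.2%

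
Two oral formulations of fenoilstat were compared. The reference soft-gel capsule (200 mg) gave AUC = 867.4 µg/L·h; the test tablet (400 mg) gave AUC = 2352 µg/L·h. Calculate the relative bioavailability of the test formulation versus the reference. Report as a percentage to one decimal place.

F_rel = 135.6%

F_rel = (AUC_test/D_test) / (AUC_ref/D_ref)
      = (2352/400) / (867.4/200)
      = 5.88 / 4.337 = 1.3558 = 135.58%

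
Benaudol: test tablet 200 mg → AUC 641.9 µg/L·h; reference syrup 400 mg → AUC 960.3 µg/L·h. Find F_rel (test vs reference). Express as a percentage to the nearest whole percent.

F_rel = (AUC_test/D_test) / (AUC_ref/D_ref)
      = (641.9/200) / (960.3/400)
      = 3.2095 / 2.40075 = 1.3369 = 133.69%

F_rel = 134%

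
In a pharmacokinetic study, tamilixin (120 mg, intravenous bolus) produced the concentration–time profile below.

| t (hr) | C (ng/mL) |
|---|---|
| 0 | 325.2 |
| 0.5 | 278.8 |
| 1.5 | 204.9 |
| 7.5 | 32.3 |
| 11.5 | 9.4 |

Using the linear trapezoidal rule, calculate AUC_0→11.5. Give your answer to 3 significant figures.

Trapezoidal AUC_0→11.5:
  [0→0.5]: (325.2+278.8)/2 × 0.5 = 151.0
  [0.5→1.5]: (278.8+204.9)/2 × 1 = 241.85
  [1.5→7.5]: (204.9+32.3)/2 × 6 = 711.6
  [7.5→11.5]: (32.3+9.4)/2 × 4 = 83.4
  Sum = 1187.85 ng/mL·hr

AUC = 1190 ng/mL·hr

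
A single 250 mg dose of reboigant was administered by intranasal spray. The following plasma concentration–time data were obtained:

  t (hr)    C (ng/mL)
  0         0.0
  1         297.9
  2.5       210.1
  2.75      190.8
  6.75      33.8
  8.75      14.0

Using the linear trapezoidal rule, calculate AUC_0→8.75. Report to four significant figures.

AUC = 1077 ng/mL·hr

Trapezoidal AUC_0→8.75:
  [0→1]: (0.0+297.9)/2 × 1 = 148.95
  [1→2.5]: (297.9+210.1)/2 × 1.5 = 381.0
  [2.5→2.75]: (210.1+190.8)/2 × 0.25 = 50.1125
  [2.75→6.75]: (190.8+33.8)/2 × 4 = 449.2
  [6.75→8.75]: (33.8+14.0)/2 × 2 = 47.8
  Sum = 1077.0625 ng/mL·hr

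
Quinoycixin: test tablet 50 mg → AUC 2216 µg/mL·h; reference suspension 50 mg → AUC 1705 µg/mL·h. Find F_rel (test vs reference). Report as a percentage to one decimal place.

F_rel = (AUC_test/D_test) / (AUC_ref/D_ref)
      = (2216/50) / (1705/50)
      = 44.32 / 34.1 = 1.2997 = 129.97%

F_rel = 130.0%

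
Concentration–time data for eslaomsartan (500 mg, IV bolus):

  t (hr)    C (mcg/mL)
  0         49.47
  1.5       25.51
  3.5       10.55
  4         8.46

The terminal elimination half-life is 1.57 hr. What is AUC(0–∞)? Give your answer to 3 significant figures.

Trapezoidal AUC_0→4:
  [0→1.5]: (49.47+25.51)/2 × 1.5 = 56.235
  [1.5→3.5]: (25.51+10.55)/2 × 2 = 36.06
  [3.5→4]: (10.55+8.46)/2 × 0.5 = 4.7525
  Sum = 97.0475 mcg/mL·hr
k_e = ln2 / t½ = 0.693147 / 1.57 = 0.4415 hr^-1
Extrapolated tail: C_last / k_e = 8.46 / 0.4415 = 19.162
AUC_0→∞ = 97.0475 + 19.162 = 116.2095 mcg/mL·hr

AUC = 116 mcg/mL·hr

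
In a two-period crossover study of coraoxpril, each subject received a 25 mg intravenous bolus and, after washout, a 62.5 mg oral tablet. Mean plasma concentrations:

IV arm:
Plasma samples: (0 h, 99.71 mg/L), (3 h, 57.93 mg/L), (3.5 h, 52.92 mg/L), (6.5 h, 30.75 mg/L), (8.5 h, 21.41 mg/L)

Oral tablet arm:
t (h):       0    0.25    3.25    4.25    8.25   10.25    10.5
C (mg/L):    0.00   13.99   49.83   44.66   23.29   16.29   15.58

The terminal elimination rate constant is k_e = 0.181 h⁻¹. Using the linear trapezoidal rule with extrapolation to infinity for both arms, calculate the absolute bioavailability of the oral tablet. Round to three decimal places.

F = 0.293

Trapezoidal AUC_0→8.5 (IV):
  [0→3]: (99.71+57.93)/2 × 3 = 236.46
  [3→3.5]: (57.93+52.92)/2 × 0.5 = 27.7125
  [3.5→6.5]: (52.92+30.75)/2 × 3 = 125.505
  [6.5→8.5]: (30.75+21.41)/2 × 2 = 52.16
  Sum = 441.8375 mg/L·h
IV tail: 21.41/0.181 = 118.287; AUC_iv,0→∞ = 441.8375 + 118.287 = 560.1245 mg/L·h
Trapezoidal AUC_0→10.5 (oral tablet):
  [0→0.25]: (0.00+13.99)/2 × 0.25 = 1.74875
  [0.25→3.25]: (13.99+49.83)/2 × 3 = 95.73
  [3.25→4.25]: (49.83+44.66)/2 × 1 = 47.245
  [4.25→8.25]: (44.66+23.29)/2 × 4 = 135.9
  [8.25→10.25]: (23.29+16.29)/2 × 2 = 39.58
  [10.25→10.5]: (16.29+15.58)/2 × 0.25 = 3.98375
  Sum = 324.1875 mg/L·h
oral tablet tail: 15.58/0.181 = 86.077; AUC_ev,0→∞ = 324.1875 + 86.077 = 410.2645 mg/L·h
F = (AUC_ev/D_ev)/(AUC_iv/D_iv) = (410.2645/62.5)/(560.1245/25) = 6.564232/22.40498 = 0.2930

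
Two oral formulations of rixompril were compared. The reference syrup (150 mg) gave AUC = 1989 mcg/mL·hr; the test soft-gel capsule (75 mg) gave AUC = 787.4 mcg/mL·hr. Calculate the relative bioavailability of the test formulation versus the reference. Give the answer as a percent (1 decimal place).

F_rel = 79.2%

F_rel = (AUC_test/D_test) / (AUC_ref/D_ref)
      = (787.4/75) / (1989/150)
      = 10.4987 / 13.26 = 0.7918 = 79.18%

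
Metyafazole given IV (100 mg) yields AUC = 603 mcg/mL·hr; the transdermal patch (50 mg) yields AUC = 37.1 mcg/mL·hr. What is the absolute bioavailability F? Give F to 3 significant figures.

F = 0.123

F = (AUC_ev / D_ev) / (AUC_iv / D_iv)
  = (37.1/50) / (603/100)
  = 0.742 / 6.03 = 0.1231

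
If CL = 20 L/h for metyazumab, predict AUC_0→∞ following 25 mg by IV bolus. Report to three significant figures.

AUC_0→∞ = Dose_iv / CL
        = 25 / 20 = 1.25 mg/L·h

AUC = 1.25 mg/L·h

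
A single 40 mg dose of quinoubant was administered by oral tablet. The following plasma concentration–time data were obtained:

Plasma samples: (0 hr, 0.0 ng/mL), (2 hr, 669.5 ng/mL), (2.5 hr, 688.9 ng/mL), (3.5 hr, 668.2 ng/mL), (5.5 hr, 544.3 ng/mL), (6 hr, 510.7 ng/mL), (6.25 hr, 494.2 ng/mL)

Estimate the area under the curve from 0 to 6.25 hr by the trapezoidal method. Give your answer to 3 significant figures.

AUC = 3290 ng/mL·hr

Trapezoidal AUC_0→6.25:
  [0→2]: (0.0+669.5)/2 × 2 = 669.5
  [2→2.5]: (669.5+688.9)/2 × 0.5 = 339.6
  [2.5→3.5]: (688.9+668.2)/2 × 1 = 678.55
  [3.5→5.5]: (668.2+544.3)/2 × 2 = 1212.5
  [5.5→6]: (544.3+510.7)/2 × 0.5 = 263.75
  [6→6.25]: (510.7+494.2)/2 × 0.25 = 125.6125
  Sum = 3289.5125 ng/mL·hr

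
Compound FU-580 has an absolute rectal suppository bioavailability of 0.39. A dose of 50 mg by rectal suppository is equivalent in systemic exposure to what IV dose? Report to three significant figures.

D_iv = 19.5 mg

Systemic exposure from an extravascular dose = F × D_ev, so the equivalent IV dose is F × D_ev.
D_iv = F × D_ev = 0.39 × 50 = 19.5 mg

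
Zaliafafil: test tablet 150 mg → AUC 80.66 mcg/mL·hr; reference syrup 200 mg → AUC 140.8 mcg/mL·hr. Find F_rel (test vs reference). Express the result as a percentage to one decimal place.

F_rel = (AUC_test/D_test) / (AUC_ref/D_ref)
      = (80.66/150) / (140.8/200)
      = 0.537733 / 0.704 = 0.7638 = 76.38%

F_rel = 76.4%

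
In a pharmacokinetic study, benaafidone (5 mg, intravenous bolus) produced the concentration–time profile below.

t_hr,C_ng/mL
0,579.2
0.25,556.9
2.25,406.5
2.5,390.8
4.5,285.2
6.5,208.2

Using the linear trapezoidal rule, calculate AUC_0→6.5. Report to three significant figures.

Trapezoidal AUC_0→6.5:
  [0→0.25]: (579.2+556.9)/2 × 0.25 = 142.0125
  [0.25→2.25]: (556.9+406.5)/2 × 2 = 963.4
  [2.25→2.5]: (406.5+390.8)/2 × 0.25 = 99.6625
  [2.5→4.5]: (390.8+285.2)/2 × 2 = 676.0
  [4.5→6.5]: (285.2+208.2)/2 × 2 = 493.4
  Sum = 2374.475 ng/mL·hr

AUC = 2370 ng/mL·hr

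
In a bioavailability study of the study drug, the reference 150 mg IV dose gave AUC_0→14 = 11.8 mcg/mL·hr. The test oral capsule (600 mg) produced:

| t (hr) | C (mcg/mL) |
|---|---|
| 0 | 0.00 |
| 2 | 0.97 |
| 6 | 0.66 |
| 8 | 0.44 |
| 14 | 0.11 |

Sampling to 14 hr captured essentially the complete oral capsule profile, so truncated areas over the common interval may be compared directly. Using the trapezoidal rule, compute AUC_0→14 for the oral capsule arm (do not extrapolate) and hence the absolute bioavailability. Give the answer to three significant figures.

Trapezoidal AUC_0→14 (oral capsule):
  [0→2]: (0.00+0.97)/2 × 2 = 0.97
  [2→6]: (0.97+0.66)/2 × 4 = 3.26
  [6→8]: (0.66+0.44)/2 × 2 = 1.1
  [8→14]: (0.44+0.11)/2 × 6 = 1.65
  Sum = 6.98 mcg/mL·hr
F = (AUC_ev/D_ev)/(AUC_iv/D_iv) = (6.98/600)/(11.8/150) = 0.0116333/0.0786667 = 0.1479

F = 0.148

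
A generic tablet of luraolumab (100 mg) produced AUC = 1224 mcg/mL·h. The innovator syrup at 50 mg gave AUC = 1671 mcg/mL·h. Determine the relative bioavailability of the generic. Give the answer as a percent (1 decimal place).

F_rel = (AUC_test/D_test) / (AUC_ref/D_ref)
      = (1224/100) / (1671/50)
      = 12.24 / 33.42 = 0.3662 = 36.62%

F_rel = 36.6%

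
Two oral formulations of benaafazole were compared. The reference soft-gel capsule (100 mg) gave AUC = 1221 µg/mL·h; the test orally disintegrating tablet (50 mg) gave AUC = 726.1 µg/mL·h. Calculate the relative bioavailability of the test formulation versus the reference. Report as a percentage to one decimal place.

F_rel = 118.9%

F_rel = (AUC_test/D_test) / (AUC_ref/D_ref)
      = (726.1/50) / (1221/100)
      = 14.522 / 12.21 = 1.1894 = 118.94%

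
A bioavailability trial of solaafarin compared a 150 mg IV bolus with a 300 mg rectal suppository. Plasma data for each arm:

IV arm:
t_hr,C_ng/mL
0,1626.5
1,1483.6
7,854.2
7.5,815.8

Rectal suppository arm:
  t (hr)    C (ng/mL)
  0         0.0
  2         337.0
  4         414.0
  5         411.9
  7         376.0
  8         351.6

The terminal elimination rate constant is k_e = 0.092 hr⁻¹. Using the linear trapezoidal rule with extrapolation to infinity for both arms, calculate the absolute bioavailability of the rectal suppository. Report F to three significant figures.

Trapezoidal AUC_0→7.5 (IV):
  [0→1]: (1626.5+1483.6)/2 × 1 = 1555.05
  [1→7]: (1483.6+854.2)/2 × 6 = 7013.4
  [7→7.5]: (854.2+815.8)/2 × 0.5 = 417.5
  Sum = 8985.95 ng/mL·hr
IV tail: 815.8/0.092 = 8867.391; AUC_iv,0→∞ = 8985.95 + 8867.391 = 17853.341 ng/mL·hr
Trapezoidal AUC_0→8 (rectal suppository):
  [0→2]: (0.0+337.0)/2 × 2 = 337.0
  [2→4]: (337.0+414.0)/2 × 2 = 751.0
  [4→5]: (414.0+411.9)/2 × 1 = 412.95
  [5→7]: (411.9+376.0)/2 × 2 = 787.9
  [7→8]: (376.0+351.6)/2 × 1 = 363.8
  Sum = 2652.65 ng/mL·hr
rectal suppository tail: 351.6/0.092 = 3821.739; AUC_ev,0→∞ = 2652.65 + 3821.739 = 6474.389 ng/mL·hr
F = (AUC_ev/D_ev)/(AUC_iv/D_iv) = (6474.389/300)/(17853.341/150) = 21.5813/119.022 = 0.1813

F = 0.181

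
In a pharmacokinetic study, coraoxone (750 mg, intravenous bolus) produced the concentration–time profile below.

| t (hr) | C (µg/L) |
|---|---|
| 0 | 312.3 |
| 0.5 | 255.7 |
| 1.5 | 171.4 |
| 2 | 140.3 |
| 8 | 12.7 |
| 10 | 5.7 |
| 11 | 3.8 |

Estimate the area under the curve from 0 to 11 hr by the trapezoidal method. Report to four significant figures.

Trapezoidal AUC_0→11:
  [0→0.5]: (312.3+255.7)/2 × 0.5 = 142.0
  [0.5→1.5]: (255.7+171.4)/2 × 1 = 213.55
  [1.5→2]: (171.4+140.3)/2 × 0.5 = 77.925
  [2→8]: (140.3+12.7)/2 × 6 = 459.0
  [8→10]: (12.7+5.7)/2 × 2 = 18.4
  [10→11]: (5.7+3.8)/2 × 1 = 4.75
  Sum = 915.625 µg/L·hr

AUC = 915.6 µg/L·hr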